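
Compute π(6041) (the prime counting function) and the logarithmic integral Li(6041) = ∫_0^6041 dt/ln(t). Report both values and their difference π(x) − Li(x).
π(6041) = 787;  Li(6041) ≈ 805.13;  π(x) − Li(x) ≈ -18.13.

Direct count of primes ≤ 6041 gives π(6041) = 787. Numerical evaluation of the logarithmic integral gives Li(6041) ≈ 805.13. The difference π(x) − Li(x) ≈ -18.13 is typically negative for small/moderate x (Li(x) overestimates), though Littlewood's theorem shows this sign changes infinitely often.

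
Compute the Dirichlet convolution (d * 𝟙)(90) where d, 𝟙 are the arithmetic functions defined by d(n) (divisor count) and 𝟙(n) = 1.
(d * 𝟙)(90) = 54

Divisors of 90: [1, 2, 3, 5, 6, 9, 10, 15, 18, 30, 45, 90]. For each d | 90:
  d = 1: d(1) · 𝟙(90/1) = 1 · 1 = 1
  d = 2: d(2) · 𝟙(90/2) = 2 · 1 = 2
  d = 3: d(3) · 𝟙(90/3) = 2 · 1 = 2
  d = 5: d(5) · 𝟙(90/5) = 2 · 1 = 2
  d = 6: d(6) · 𝟙(90/6) = 4 · 1 = 4
  d = 9: d(9) · 𝟙(90/9) = 3 · 1 = 3
  d = 10: d(10) · 𝟙(90/10) = 4 · 1 = 4
  d = 15: d(15) · 𝟙(90/15) = 4 · 1 = 4
  d = 18: d(18) · 𝟙(90/18) = 6 · 1 = 6
  d = 30: d(30) · 𝟙(90/30) = 8 · 1 = 8
  d = 45: d(45) · 𝟙(90/45) = 6 · 1 = 6
  d = 90: d(90) · 𝟙(90/90) = 12 · 1 = 12
Summing: (d * 𝟙)(90) = 1 + 2 + 2 + 2 + 4 + 3 + 4 + 4 + 6 + 8 + 6 + 12 = 54.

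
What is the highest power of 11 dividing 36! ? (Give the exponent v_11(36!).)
v_11(36!) = 3

Legendre's formula: v_p(n!) = Σ_{k ≥ 1} ⌊n / p^k⌋. For p = 11, n = 36, the terms are:
  ⌊36/11^1⌋ = ⌊36/11⌋ = 3
(the next term ⌊36/11^2⌋ = 0, terminating the sum). Summing: v_11(36!) = 3 = 3.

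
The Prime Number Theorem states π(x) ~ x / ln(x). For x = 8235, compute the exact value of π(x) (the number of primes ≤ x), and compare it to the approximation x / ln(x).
π(8235) = 1033;  x/ln(x) ≈ 913.36;  relative error ≈ 11.58%.

Directly count primes up to 8235: π(8235) = 1033. The PNT approximation gives 8235/ln(8235) ≈ 8235/9.01615 ≈ 913.36. Relative error (π(x) − x/ln(x)) / π(x) ≈ 11.58%; the approximation is known to undercount slightly (Li(x) is a better estimate).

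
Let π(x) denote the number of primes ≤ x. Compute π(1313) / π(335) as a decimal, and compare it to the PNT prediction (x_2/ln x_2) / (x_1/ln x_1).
π(1313)/π(335) = 214/67 ≈ 3.1940;  PNT prediction ≈ 3.1738.

π(335) = 67 and π(1313) = 214, so π(1313)/π(335) ≈ 3.1940. The PNT-predicted ratio is (1313/ln(1313)) / (335/ln(335)) ≈ 3.1738. The two agree to within a few percent, as expected.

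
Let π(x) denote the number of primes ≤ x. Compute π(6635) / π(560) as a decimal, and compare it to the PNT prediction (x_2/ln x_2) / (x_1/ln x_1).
π(6635)/π(560) = 855/102 ≈ 8.3824;  PNT prediction ≈ 8.5197.

π(560) = 102 and π(6635) = 855, so π(6635)/π(560) ≈ 8.3824. The PNT-predicted ratio is (6635/ln(6635)) / (560/ln(560)) ≈ 8.5197. The two agree to within a few percent, as expected.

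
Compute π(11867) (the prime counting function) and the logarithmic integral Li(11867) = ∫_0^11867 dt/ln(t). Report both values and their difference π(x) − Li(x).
π(11867) = 1423;  Li(11867) ≈ 1446.93;  π(x) − Li(x) ≈ -23.93.

Direct count of primes ≤ 11867 gives π(11867) = 1423. Numerical evaluation of the logarithmic integral gives Li(11867) ≈ 1446.93. The difference π(x) − Li(x) ≈ -23.93 is typically negative for small/moderate x (Li(x) overestimates), though Littlewood's theorem shows this sign changes infinitely often.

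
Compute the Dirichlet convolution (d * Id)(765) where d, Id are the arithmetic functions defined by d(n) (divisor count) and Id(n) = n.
(d * Id)(765) = 2394

Divisors of 765: [1, 3, 5, 9, 15, 17, 45, 51, 85, 153, 255, 765]. For each d | 765:
  d = 1: d(1) · Id(765/1) = 1 · 765 = 765
  d = 3: d(3) · Id(765/3) = 2 · 255 = 510
  d = 5: d(5) · Id(765/5) = 2 · 153 = 306
  d = 9: d(9) · Id(765/9) = 3 · 85 = 255
  d = 15: d(15) · Id(765/15) = 4 · 51 = 204
  d = 17: d(17) · Id(765/17) = 2 · 45 = 90
  d = 45: d(45) · Id(765/45) = 6 · 17 = 102
  d = 51: d(51) · Id(765/51) = 4 · 15 = 60
  d = 85: d(85) · Id(765/85) = 4 · 9 = 36
  d = 153: d(153) · Id(765/153) = 6 · 5 = 30
  d = 255: d(255) · Id(765/255) = 8 · 3 = 24
  d = 765: d(765) · Id(765/765) = 12 · 1 = 12
Summing: (d * Id)(765) = 765 + 510 + 306 + 255 + 204 + 90 + 102 + 60 + 36 + 30 + 24 + 12 = 2394.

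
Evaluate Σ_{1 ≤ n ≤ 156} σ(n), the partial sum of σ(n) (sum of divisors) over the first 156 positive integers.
Σ_{n ≤ 156} σ(n) = 20162

Compute σ(n) for each 1 ≤ n ≤ 156: σ(1) = 1, σ(2) = 3, σ(3) = 4, σ(4) = 7, σ(5) = 6, σ(6) = 12, σ(7) = 8, σ(8) = 15, σ(9) = 13, σ(10) = 18, σ(11) = 12, σ(12) = 28, σ(13) = 14, σ(14) = 24, σ(15) = 24, σ(16) = 31, σ(17) = 18, σ(18) = 39, σ(19) = 20, σ(20) = 42, σ(21) = 32, σ(22) = 36, σ(23) = 24, σ(24) = 60, σ(25) = 31, σ(26) = 42, σ(27) = 40, σ(28) = 56, σ(29) = 30, σ(30) = 72, σ(31) = 32, σ(32) = 63, σ(33) = 48, σ(34) = 54, σ(35) = 48, σ(36) = 91, σ(37) = 38, σ(38) = 60, σ(39) = 56, σ(40) = 90, σ(41) = 42, σ(42) = 96, σ(43) = 44, σ(44) = 84, σ(45) = 78, σ(46) = 72, σ(47) = 48, σ(48) = 124, σ(49) = 57, σ(50) = 93, σ(51) = 72, σ(52) = 98, σ(53) = 54, σ(54) = 120, σ(55) = 72, σ(56) = 120, σ(57) = 80, σ(58) = 90, σ(59) = 60, σ(60) = 168, σ(61) = 62, σ(62) = 96, σ(63) = 104, σ(64) = 127, σ(65) = 84, σ(66) = 144, σ(67) = 68, σ(68) = 126, σ(69) = 96, σ(70) = 144, σ(71) = 72, σ(72) = 195, σ(73) = 74, σ(74) = 114, σ(75) = 124, σ(76) = 140, σ(77) = 96, σ(78) = 168, σ(79) = 80, σ(80) = 186, σ(81) = 121, σ(82) = 126, σ(83) = 84, σ(84) = 224, σ(85) = 108, σ(86) = 132, σ(87) = 120, σ(88) = 180, σ(89) = 90, σ(90) = 234, σ(91) = 112, σ(92) = 168, σ(93) = 128, σ(94) = 144, σ(95) = 120, σ(96) = 252, σ(97) = 98, σ(98) = 171, σ(99) = 156, σ(100) = 217, σ(101) = 102, σ(102) = 216, σ(103) = 104, σ(104) = 210, σ(105) = 192, σ(106) = 162, σ(107) = 108, σ(108) = 280, σ(109) = 110, σ(110) = 216, σ(111) = 152, σ(112) = 248, σ(113) = 114, σ(114) = 240, σ(115) = 144, σ(116) = 210, σ(117) = 182, σ(118) = 180, σ(119) = 144, σ(120) = 360, σ(121) = 133, σ(122) = 186, σ(123) = 168, σ(124) = 224, σ(125) = 156, σ(126) = 312, σ(127) = 128, σ(128) = 255, σ(129) = 176, σ(130) = 252, σ(131) = 132, σ(132) = 336, σ(133) = 160, σ(134) = 204, σ(135) = 240, σ(136) = 270, σ(137) = 138, σ(138) = 288, σ(139) = 140, σ(140) = 336, σ(141) = 192, σ(142) = 216, σ(143) = 168, σ(144) = 403, σ(145) = 180, σ(146) = 222, σ(147) = 228, σ(148) = 266, σ(149) = 150, σ(150) = 372, σ(151) = 152, σ(152) = 300, σ(153) = 234, σ(154) = 288, σ(155) = 192, σ(156) = 392. Summing all 156 values: 20162. (Average order: Σ_{n ≤ x} σ(n) ~ (π²/12) x². For x = 156, (π²/12)·156² ≈ 20015.56.)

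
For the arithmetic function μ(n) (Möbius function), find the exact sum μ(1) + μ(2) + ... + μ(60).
Σ_{n ≤ 60} μ(n) = -1

Compute μ(n) for each 1 ≤ n ≤ 60: μ(1) = 1, μ(2) = -1, μ(3) = -1, μ(4) = 0, μ(5) = -1, μ(6) = 1, μ(7) = -1, μ(8) = 0, μ(9) = 0, μ(10) = 1, μ(11) = -1, μ(12) = 0, μ(13) = -1, μ(14) = 1, μ(15) = 1, μ(16) = 0, μ(17) = -1, μ(18) = 0, μ(19) = -1, μ(20) = 0, μ(21) = 1, μ(22) = 1, μ(23) = -1, μ(24) = 0, μ(25) = 0, μ(26) = 1, μ(27) = 0, μ(28) = 0, μ(29) = -1, μ(30) = -1, μ(31) = -1, μ(32) = 0, μ(33) = 1, μ(34) = 1, μ(35) = 1, μ(36) = 0, μ(37) = -1, μ(38) = 1, μ(39) = 1, μ(40) = 0, μ(41) = -1, μ(42) = -1, μ(43) = -1, μ(44) = 0, μ(45) = 0, μ(46) = 1, μ(47) = -1, μ(48) = 0, μ(49) = 0, μ(50) = 0, μ(51) = 1, μ(52) = 0, μ(53) = -1, μ(54) = 0, μ(55) = 1, μ(56) = 0, μ(57) = 1, μ(58) = 1, μ(59) = -1, μ(60) = 0. Summing all 60 values: -1. (Mertens function M(x) = Σ_{n ≤ x} μ(n); on average M(x) should be small (PNT ⟺ M(x) = o(x)).)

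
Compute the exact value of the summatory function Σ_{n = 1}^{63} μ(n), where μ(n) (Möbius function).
Σ_{n ≤ 63} μ(n) = -1

Compute μ(n) for each 1 ≤ n ≤ 63: μ(1) = 1, μ(2) = -1, μ(3) = -1, μ(4) = 0, μ(5) = -1, μ(6) = 1, μ(7) = -1, μ(8) = 0, μ(9) = 0, μ(10) = 1, μ(11) = -1, μ(12) = 0, μ(13) = -1, μ(14) = 1, μ(15) = 1, μ(16) = 0, μ(17) = -1, μ(18) = 0, μ(19) = -1, μ(20) = 0, μ(21) = 1, μ(22) = 1, μ(23) = -1, μ(24) = 0, μ(25) = 0, μ(26) = 1, μ(27) = 0, μ(28) = 0, μ(29) = -1, μ(30) = -1, μ(31) = -1, μ(32) = 0, μ(33) = 1, μ(34) = 1, μ(35) = 1, μ(36) = 0, μ(37) = -1, μ(38) = 1, μ(39) = 1, μ(40) = 0, μ(41) = -1, μ(42) = -1, μ(43) = -1, μ(44) = 0, μ(45) = 0, μ(46) = 1, μ(47) = -1, μ(48) = 0, μ(49) = 0, μ(50) = 0, μ(51) = 1, μ(52) = 0, μ(53) = -1, μ(54) = 0, μ(55) = 1, μ(56) = 0, μ(57) = 1, μ(58) = 1, μ(59) = -1, μ(60) = 0, μ(61) = -1, μ(62) = 1, μ(63) = 0. Summing all 63 values: -1. (Mertens function M(x) = Σ_{n ≤ x} μ(n); on average M(x) should be small (PNT ⟺ M(x) = o(x)).)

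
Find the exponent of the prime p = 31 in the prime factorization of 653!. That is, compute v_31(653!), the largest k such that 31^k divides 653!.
v_31(653!) = 21

Legendre's formula: v_p(n!) = Σ_{k ≥ 1} ⌊n / p^k⌋. For p = 31, n = 653, the terms are:
  ⌊653/31^1⌋ = ⌊653/31⌋ = 21
(the next term ⌊653/31^2⌋ = 0, terminating the sum). Summing: v_31(653!) = 21 = 21.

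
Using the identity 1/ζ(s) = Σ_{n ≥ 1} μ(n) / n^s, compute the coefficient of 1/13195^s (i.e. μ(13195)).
μ(13195) = 1

Factor n = 13195 = 5 · 7 · 13 · 29. μ(n) = 0 if any exponent ≥ 2 (not squarefree); otherwise μ(n) = (−1)^{ω(n)} where ω(n) is the number of distinct prime factors. Applying: μ(13195) = 1.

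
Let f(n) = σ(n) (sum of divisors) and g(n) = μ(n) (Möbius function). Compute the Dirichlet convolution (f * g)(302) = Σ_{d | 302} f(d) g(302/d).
(σ * μ)(302) = 302

Divisors of 302: [1, 2, 151, 302]. For each d | 302:
  d = 1: σ(1) · μ(302/1) = 1 · 1 = 1
  d = 2: σ(2) · μ(302/2) = 3 · -1 = -3
  d = 151: σ(151) · μ(302/151) = 152 · -1 = -152
  d = 302: σ(302) · μ(302/302) = 456 · 1 = 456
Summing: (σ * μ)(302) = 1 + -3 + -152 + 456 = 302.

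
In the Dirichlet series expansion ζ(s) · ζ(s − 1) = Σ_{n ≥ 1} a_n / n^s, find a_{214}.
σ(214) = 324

In the product (Σ m^0/m^s)(Σ k / k^s) = Σ (Σ_{d | n} d) / n^s, the coefficient of 1/n^s is σ(n) = Σ_{d | n} d. For n = 214, divisors are [1, 2, 107, 214]; summing: σ(214) = 324.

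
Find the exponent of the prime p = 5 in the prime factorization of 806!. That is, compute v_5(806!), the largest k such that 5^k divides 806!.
v_5(806!) = 200

Legendre's formula: v_p(n!) = Σ_{k ≥ 1} ⌊n / p^k⌋. For p = 5, n = 806, the terms are:
  ⌊806/5^1⌋ = ⌊806/5⌋ = 161
  ⌊806/5^2⌋ = ⌊806/25⌋ = 32
  ⌊806/5^3⌋ = ⌊806/125⌋ = 6
  ⌊806/5^4⌋ = ⌊806/625⌋ = 1
(the next term ⌊806/5^5⌋ = 0, terminating the sum). Summing: v_5(806!) = 161 + 32 + 6 + 1 = 200.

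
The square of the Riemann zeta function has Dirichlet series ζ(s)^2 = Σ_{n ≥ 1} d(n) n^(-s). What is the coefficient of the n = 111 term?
d(111) = 4

ζ(s)^2 = (Σ 1/m^s)(Σ 1/k^s). The coefficient of 1/n^s in the product is the number of ordered pairs (m, k) with mk = n, which equals d(n). For n = 111, divisors are [1, 3, 37, 111], so d(111) = 4.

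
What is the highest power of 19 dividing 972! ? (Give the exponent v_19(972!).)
v_19(972!) = 53

Legendre's formula: v_p(n!) = Σ_{k ≥ 1} ⌊n / p^k⌋. For p = 19, n = 972, the terms are:
  ⌊972/19^1⌋ = ⌊972/19⌋ = 51
  ⌊972/19^2⌋ = ⌊972/361⌋ = 2
(the next term ⌊972/19^3⌋ = 0, terminating the sum). Summing: v_19(972!) = 51 + 2 = 53.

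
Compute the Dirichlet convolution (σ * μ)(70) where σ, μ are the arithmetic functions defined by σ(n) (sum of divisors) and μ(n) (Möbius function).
(σ * μ)(70) = 70

Divisors of 70: [1, 2, 5, 7, 10, 14, 35, 70]. For each d | 70:
  d = 1: σ(1) · μ(70/1) = 1 · -1 = -1
  d = 2: σ(2) · μ(70/2) = 3 · 1 = 3
  d = 5: σ(5) · μ(70/5) = 6 · 1 = 6
  d = 7: σ(7) · μ(70/7) = 8 · 1 = 8
  d = 10: σ(10) · μ(70/10) = 18 · -1 = -18
  d = 14: σ(14) · μ(70/14) = 24 · -1 = -24
  d = 35: σ(35) · μ(70/35) = 48 · -1 = -48
  d = 70: σ(70) · μ(70/70) = 144 · 1 = 144
Summing: (σ * μ)(70) = -1 + 3 + 6 + 8 + -18 + -24 + -48 + 144 = 70.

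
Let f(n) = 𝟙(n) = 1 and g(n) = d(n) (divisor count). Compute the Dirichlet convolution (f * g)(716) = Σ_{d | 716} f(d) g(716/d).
(𝟙 * d)(716) = 18

Divisors of 716: [1, 2, 4, 179, 358, 716]. For each d | 716:
  d = 1: 𝟙(1) · d(716/1) = 1 · 6 = 6
  d = 2: 𝟙(2) · d(716/2) = 1 · 4 = 4
  d = 4: 𝟙(4) · d(716/4) = 1 · 2 = 2
  d = 179: 𝟙(179) · d(716/179) = 1 · 3 = 3
  d = 358: 𝟙(358) · d(716/358) = 1 · 2 = 2
  d = 716: 𝟙(716) · d(716/716) = 1 · 1 = 1
Summing: (𝟙 * d)(716) = 6 + 4 + 2 + 3 + 2 + 1 = 18.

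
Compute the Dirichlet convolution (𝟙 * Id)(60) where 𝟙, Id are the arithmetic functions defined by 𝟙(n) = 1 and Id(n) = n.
(𝟙 * Id)(60) = 168

Divisors of 60: [1, 2, 3, 4, 5, 6, 10, 12, 15, 20, 30, 60]. For each d | 60:
  d = 1: 𝟙(1) · Id(60/1) = 1 · 60 = 60
  d = 2: 𝟙(2) · Id(60/2) = 1 · 30 = 30
  d = 3: 𝟙(3) · Id(60/3) = 1 · 20 = 20
  d = 4: 𝟙(4) · Id(60/4) = 1 · 15 = 15
  d = 5: 𝟙(5) · Id(60/5) = 1 · 12 = 12
  d = 6: 𝟙(6) · Id(60/6) = 1 · 10 = 10
  d = 10: 𝟙(10) · Id(60/10) = 1 · 6 = 6
  d = 12: 𝟙(12) · Id(60/12) = 1 · 5 = 5
  d = 15: 𝟙(15) · Id(60/15) = 1 · 4 = 4
  d = 20: 𝟙(20) · Id(60/20) = 1 · 3 = 3
  d = 30: 𝟙(30) · Id(60/30) = 1 · 2 = 2
  d = 60: 𝟙(60) · Id(60/60) = 1 · 1 = 1
Summing: (𝟙 * Id)(60) = 60 + 30 + 20 + 15 + 12 + 10 + 6 + 5 + 4 + 3 + 2 + 1 = 168.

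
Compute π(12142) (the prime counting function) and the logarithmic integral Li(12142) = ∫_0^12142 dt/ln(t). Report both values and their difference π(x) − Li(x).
π(12142) = 1452;  Li(12142) ≈ 1476.21;  π(x) − Li(x) ≈ -24.21.

Direct count of primes ≤ 12142 gives π(12142) = 1452. Numerical evaluation of the logarithmic integral gives Li(12142) ≈ 1476.21. The difference π(x) − Li(x) ≈ -24.21 is typically negative for small/moderate x (Li(x) overestimates), though Littlewood's theorem shows this sign changes infinitely often.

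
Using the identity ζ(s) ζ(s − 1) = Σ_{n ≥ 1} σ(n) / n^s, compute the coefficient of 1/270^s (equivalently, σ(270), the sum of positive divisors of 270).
σ(270) = 720

In the product (Σ m^0/m^s)(Σ k / k^s) = Σ (Σ_{d | n} d) / n^s, the coefficient of 1/n^s is σ(n) = Σ_{d | n} d. For n = 270, divisors are [1, 2, 3, 5, 6, 9, 10, 15, 18, 27, 30, 45, 54, 90, 135, 270]; summing: σ(270) = 720.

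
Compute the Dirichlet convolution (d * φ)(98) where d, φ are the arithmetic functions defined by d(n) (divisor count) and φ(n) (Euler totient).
(d * φ)(98) = 171

Divisors of 98: [1, 2, 7, 14, 49, 98]. For each d | 98:
  d = 1: d(1) · φ(98/1) = 1 · 42 = 42
  d = 2: d(2) · φ(98/2) = 2 · 42 = 84
  d = 7: d(7) · φ(98/7) = 2 · 6 = 12
  d = 14: d(14) · φ(98/14) = 4 · 6 = 24
  d = 49: d(49) · φ(98/49) = 3 · 1 = 3
  d = 98: d(98) · φ(98/98) = 6 · 1 = 6
Summing: (d * φ)(98) = 42 + 84 + 12 + 24 + 3 + 6 = 171.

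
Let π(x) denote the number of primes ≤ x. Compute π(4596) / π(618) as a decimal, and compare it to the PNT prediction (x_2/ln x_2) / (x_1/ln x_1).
π(4596)/π(618) = 621/113 ≈ 5.4956;  PNT prediction ≈ 5.6674.

π(618) = 113 and π(4596) = 621, so π(4596)/π(618) ≈ 5.4956. The PNT-predicted ratio is (4596/ln(4596)) / (618/ln(618)) ≈ 5.6674. The two agree to within a few percent, as expected.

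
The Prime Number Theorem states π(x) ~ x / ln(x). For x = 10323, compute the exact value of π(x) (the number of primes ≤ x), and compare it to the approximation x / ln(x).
π(10323) = 1266;  x/ln(x) ≈ 1116.95;  relative error ≈ 11.77%.

Directly count primes up to 10323: π(10323) = 1266. The PNT approximation gives 10323/ln(10323) ≈ 10323/9.24213 ≈ 1116.95. Relative error (π(x) − x/ln(x)) / π(x) ≈ 11.77%; the approximation is known to undercount slightly (Li(x) is a better estimate).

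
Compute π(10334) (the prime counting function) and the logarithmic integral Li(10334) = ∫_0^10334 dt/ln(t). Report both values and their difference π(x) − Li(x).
π(10334) = 1268;  Li(10334) ≈ 1282.34;  π(x) − Li(x) ≈ -14.34.

Direct count of primes ≤ 10334 gives π(10334) = 1268. Numerical evaluation of the logarithmic integral gives Li(10334) ≈ 1282.34. The difference π(x) − Li(x) ≈ -14.34 is typically negative for small/moderate x (Li(x) overestimates), though Littlewood's theorem shows this sign changes infinitely often.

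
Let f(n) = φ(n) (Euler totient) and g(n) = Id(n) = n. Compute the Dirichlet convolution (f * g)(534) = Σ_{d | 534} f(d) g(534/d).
(φ * Id)(534) = 2655

Divisors of 534: [1, 2, 3, 6, 89, 178, 267, 534]. For each d | 534:
  d = 1: φ(1) · Id(534/1) = 1 · 534 = 534
  d = 2: φ(2) · Id(534/2) = 1 · 267 = 267
  d = 3: φ(3) · Id(534/3) = 2 · 178 = 356
  d = 6: φ(6) · Id(534/6) = 2 · 89 = 178
  d = 89: φ(89) · Id(534/89) = 88 · 6 = 528
  d = 178: φ(178) · Id(534/178) = 88 · 3 = 264
  d = 267: φ(267) · Id(534/267) = 176 · 2 = 352
  d = 534: φ(534) · Id(534/534) = 176 · 1 = 176
Summing: (φ * Id)(534) = 534 + 267 + 356 + 178 + 528 + 264 + 352 + 176 = 2655.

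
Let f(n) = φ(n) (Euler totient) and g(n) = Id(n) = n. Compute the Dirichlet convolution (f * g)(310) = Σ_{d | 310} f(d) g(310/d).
(φ * Id)(310) = 1647

Divisors of 310: [1, 2, 5, 10, 31, 62, 155, 310]. For each d | 310:
  d = 1: φ(1) · Id(310/1) = 1 · 310 = 310
  d = 2: φ(2) · Id(310/2) = 1 · 155 = 155
  d = 5: φ(5) · Id(310/5) = 4 · 62 = 248
  d = 10: φ(10) · Id(310/10) = 4 · 31 = 124
  d = 31: φ(31) · Id(310/31) = 30 · 10 = 300
  d = 62: φ(62) · Id(310/62) = 30 · 5 = 150
  d = 155: φ(155) · Id(310/155) = 120 · 2 = 240
  d = 310: φ(310) · Id(310/310) = 120 · 1 = 120
Summing: (φ * Id)(310) = 310 + 155 + 248 + 124 + 300 + 150 + 240 + 120 = 1647.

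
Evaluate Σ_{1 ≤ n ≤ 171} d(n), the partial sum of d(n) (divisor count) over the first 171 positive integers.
Σ_{n ≤ 171} d(n) = 911

Compute d(n) for each 1 ≤ n ≤ 171: d(1) = 1, d(2) = 2, d(3) = 2, d(4) = 3, d(5) = 2, d(6) = 4, d(7) = 2, d(8) = 4, d(9) = 3, d(10) = 4, d(11) = 2, d(12) = 6, d(13) = 2, d(14) = 4, d(15) = 4, d(16) = 5, d(17) = 2, d(18) = 6, d(19) = 2, d(20) = 6, d(21) = 4, d(22) = 4, d(23) = 2, d(24) = 8, d(25) = 3, d(26) = 4, d(27) = 4, d(28) = 6, d(29) = 2, d(30) = 8, d(31) = 2, d(32) = 6, d(33) = 4, d(34) = 4, d(35) = 4, d(36) = 9, d(37) = 2, d(38) = 4, d(39) = 4, d(40) = 8, d(41) = 2, d(42) = 8, d(43) = 2, d(44) = 6, d(45) = 6, d(46) = 4, d(47) = 2, d(48) = 10, d(49) = 3, d(50) = 6, d(51) = 4, d(52) = 6, d(53) = 2, d(54) = 8, d(55) = 4, d(56) = 8, d(57) = 4, d(58) = 4, d(59) = 2, d(60) = 12, d(61) = 2, d(62) = 4, d(63) = 6, d(64) = 7, d(65) = 4, d(66) = 8, d(67) = 2, d(68) = 6, d(69) = 4, d(70) = 8, d(71) = 2, d(72) = 12, d(73) = 2, d(74) = 4, d(75) = 6, d(76) = 6, d(77) = 4, d(78) = 8, d(79) = 2, d(80) = 10, d(81) = 5, d(82) = 4, d(83) = 2, d(84) = 12, d(85) = 4, d(86) = 4, d(87) = 4, d(88) = 8, d(89) = 2, d(90) = 12, d(91) = 4, d(92) = 6, d(93) = 4, d(94) = 4, d(95) = 4, d(96) = 12, d(97) = 2, d(98) = 6, d(99) = 6, d(100) = 9, d(101) = 2, d(102) = 8, d(103) = 2, d(104) = 8, d(105) = 8, d(106) = 4, d(107) = 2, d(108) = 12, d(109) = 2, d(110) = 8, d(111) = 4, d(112) = 10, d(113) = 2, d(114) = 8, d(115) = 4, d(116) = 6, d(117) = 6, d(118) = 4, d(119) = 4, d(120) = 16, d(121) = 3, d(122) = 4, d(123) = 4, d(124) = 6, d(125) = 4, d(126) = 12, d(127) = 2, d(128) = 8, d(129) = 4, d(130) = 8, d(131) = 2, d(132) = 12, d(133) = 4, d(134) = 4, d(135) = 8, d(136) = 8, d(137) = 2, d(138) = 8, d(139) = 2, d(140) = 12, d(141) = 4, d(142) = 4, d(143) = 4, d(144) = 15, d(145) = 4, d(146) = 4, d(147) = 6, d(148) = 6, d(149) = 2, d(150) = 12, d(151) = 2, d(152) = 8, d(153) = 6, d(154) = 8, d(155) = 4, d(156) = 12, d(157) = 2, d(158) = 4, d(159) = 4, d(160) = 12, d(161) = 4, d(162) = 10, d(163) = 2, d(164) = 6, d(165) = 8, d(166) = 4, d(167) = 2, d(168) = 16, d(169) = 3, d(170) = 8, d(171) = 6. Summing all 171 values: 911. (Dirichlet's divisor formula: Σ_{n ≤ x} d(n) = x ln(x) + (2γ − 1) x + O(√x). For x = 171, the asymptotic estimate is ≈ 905.63.)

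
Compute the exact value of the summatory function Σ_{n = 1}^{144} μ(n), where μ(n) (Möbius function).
Σ_{n ≤ 144} μ(n) = -1

Compute μ(n) for each 1 ≤ n ≤ 144: μ(1) = 1, μ(2) = -1, μ(3) = -1, μ(4) = 0, μ(5) = -1, μ(6) = 1, μ(7) = -1, μ(8) = 0, μ(9) = 0, μ(10) = 1, μ(11) = -1, μ(12) = 0, μ(13) = -1, μ(14) = 1, μ(15) = 1, μ(16) = 0, μ(17) = -1, μ(18) = 0, μ(19) = -1, μ(20) = 0, μ(21) = 1, μ(22) = 1, μ(23) = -1, μ(24) = 0, μ(25) = 0, μ(26) = 1, μ(27) = 0, μ(28) = 0, μ(29) = -1, μ(30) = -1, μ(31) = -1, μ(32) = 0, μ(33) = 1, μ(34) = 1, μ(35) = 1, μ(36) = 0, μ(37) = -1, μ(38) = 1, μ(39) = 1, μ(40) = 0, μ(41) = -1, μ(42) = -1, μ(43) = -1, μ(44) = 0, μ(45) = 0, μ(46) = 1, μ(47) = -1, μ(48) = 0, μ(49) = 0, μ(50) = 0, μ(51) = 1, μ(52) = 0, μ(53) = -1, μ(54) = 0, μ(55) = 1, μ(56) = 0, μ(57) = 1, μ(58) = 1, μ(59) = -1, μ(60) = 0, μ(61) = -1, μ(62) = 1, μ(63) = 0, μ(64) = 0, μ(65) = 1, μ(66) = -1, μ(67) = -1, μ(68) = 0, μ(69) = 1, μ(70) = -1, μ(71) = -1, μ(72) = 0, μ(73) = -1, μ(74) = 1, μ(75) = 0, μ(76) = 0, μ(77) = 1, μ(78) = -1, μ(79) = -1, μ(80) = 0, μ(81) = 0, μ(82) = 1, μ(83) = -1, μ(84) = 0, μ(85) = 1, μ(86) = 1, μ(87) = 1, μ(88) = 0, μ(89) = -1, μ(90) = 0, μ(91) = 1, μ(92) = 0, μ(93) = 1, μ(94) = 1, μ(95) = 1, μ(96) = 0, μ(97) = -1, μ(98) = 0, μ(99) = 0, μ(100) = 0, μ(101) = -1, μ(102) = -1, μ(103) = -1, μ(104) = 0, μ(105) = -1, μ(106) = 1, μ(107) = -1, μ(108) = 0, μ(109) = -1, μ(110) = -1, μ(111) = 1, μ(112) = 0, μ(113) = -1, μ(114) = -1, μ(115) = 1, μ(116) = 0, μ(117) = 0, μ(118) = 1, μ(119) = 1, μ(120) = 0, μ(121) = 0, μ(122) = 1, μ(123) = 1, μ(124) = 0, μ(125) = 0, μ(126) = 0, μ(127) = -1, μ(128) = 0, μ(129) = 1, μ(130) = -1, μ(131) = -1, μ(132) = 0, μ(133) = 1, μ(134) = 1, μ(135) = 0, μ(136) = 0, μ(137) = -1, μ(138) = -1, μ(139) = -1, μ(140) = 0, μ(141) = 1, μ(142) = 1, μ(143) = 1, μ(144) = 0. Summing all 144 values: -1. (Mertens function M(x) = Σ_{n ≤ x} μ(n); on average M(x) should be small (PNT ⟺ M(x) = o(x)).)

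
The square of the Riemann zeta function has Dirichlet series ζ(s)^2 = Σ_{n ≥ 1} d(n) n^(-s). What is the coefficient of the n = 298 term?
d(298) = 4

ζ(s)^2 = (Σ 1/m^s)(Σ 1/k^s). The coefficient of 1/n^s in the product is the number of ordered pairs (m, k) with mk = n, which equals d(n). For n = 298, divisors are [1, 2, 149, 298], so d(298) = 4.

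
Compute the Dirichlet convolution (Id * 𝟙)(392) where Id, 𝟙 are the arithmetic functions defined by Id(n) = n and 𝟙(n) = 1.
(Id * 𝟙)(392) = 855

Divisors of 392: [1, 2, 4, 7, 8, 14, 28, 49, 56, 98, 196, 392]. For each d | 392:
  d = 1: Id(1) · 𝟙(392/1) = 1 · 1 = 1
  d = 2: Id(2) · 𝟙(392/2) = 2 · 1 = 2
  d = 4: Id(4) · 𝟙(392/4) = 4 · 1 = 4
  d = 7: Id(7) · 𝟙(392/7) = 7 · 1 = 7
  d = 8: Id(8) · 𝟙(392/8) = 8 · 1 = 8
  d = 14: Id(14) · 𝟙(392/14) = 14 · 1 = 14
  d = 28: Id(28) · 𝟙(392/28) = 28 · 1 = 28
  d = 49: Id(49) · 𝟙(392/49) = 49 · 1 = 49
  d = 56: Id(56) · 𝟙(392/56) = 56 · 1 = 56
  d = 98: Id(98) · 𝟙(392/98) = 98 · 1 = 98
  d = 196: Id(196) · 𝟙(392/196) = 196 · 1 = 196
  d = 392: Id(392) · 𝟙(392/392) = 392 · 1 = 392
Summing: (Id * 𝟙)(392) = 1 + 2 + 4 + 7 + 8 + 14 + 28 + 49 + 56 + 98 + 196 + 392 = 855.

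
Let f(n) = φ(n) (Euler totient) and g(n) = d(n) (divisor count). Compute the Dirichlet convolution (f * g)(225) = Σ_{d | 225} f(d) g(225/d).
(φ * d)(225) = 403

Divisors of 225: [1, 3, 5, 9, 15, 25, 45, 75, 225]. For each d | 225:
  d = 1: φ(1) · d(225/1) = 1 · 9 = 9
  d = 3: φ(3) · d(225/3) = 2 · 6 = 12
  d = 5: φ(5) · d(225/5) = 4 · 6 = 24
  d = 9: φ(9) · d(225/9) = 6 · 3 = 18
  d = 15: φ(15) · d(225/15) = 8 · 4 = 32
  d = 25: φ(25) · d(225/25) = 20 · 3 = 60
  d = 45: φ(45) · d(225/45) = 24 · 2 = 48
  d = 75: φ(75) · d(225/75) = 40 · 2 = 80
  d = 225: φ(225) · d(225/225) = 120 · 1 = 120
Summing: (φ * d)(225) = 9 + 12 + 24 + 18 + 32 + 60 + 48 + 80 + 120 = 403.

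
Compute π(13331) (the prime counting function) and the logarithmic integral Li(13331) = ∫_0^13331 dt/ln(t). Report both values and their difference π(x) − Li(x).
π(13331) = 1583;  Li(13331) ≈ 1602.00;  π(x) − Li(x) ≈ -19.00.

Direct count of primes ≤ 13331 gives π(13331) = 1583. Numerical evaluation of the logarithmic integral gives Li(13331) ≈ 1602.00. The difference π(x) − Li(x) ≈ -19.00 is typically negative for small/moderate x (Li(x) overestimates), though Littlewood's theorem shows this sign changes infinitely often.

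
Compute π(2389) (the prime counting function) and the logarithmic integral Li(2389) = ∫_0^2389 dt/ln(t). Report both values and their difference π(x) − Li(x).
π(2389) = 355;  Li(2389) ≈ 365.38;  π(x) − Li(x) ≈ -10.38.

Direct count of primes ≤ 2389 gives π(2389) = 355. Numerical evaluation of the logarithmic integral gives Li(2389) ≈ 365.38. The difference π(x) − Li(x) ≈ -10.38 is typically negative for small/moderate x (Li(x) overestimates), though Littlewood's theorem shows this sign changes infinitely often.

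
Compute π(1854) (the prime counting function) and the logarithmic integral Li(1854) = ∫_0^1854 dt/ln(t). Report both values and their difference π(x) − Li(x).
π(1854) = 283;  Li(1854) ≈ 295.51;  π(x) − Li(x) ≈ -12.51.

Direct count of primes ≤ 1854 gives π(1854) = 283. Numerical evaluation of the logarithmic integral gives Li(1854) ≈ 295.51. The difference π(x) − Li(x) ≈ -12.51 is typically negative for small/moderate x (Li(x) overestimates), though Littlewood's theorem shows this sign changes infinitely often.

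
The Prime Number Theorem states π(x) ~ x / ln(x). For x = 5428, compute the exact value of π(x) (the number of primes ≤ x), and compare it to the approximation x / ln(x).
π(5428) = 716;  x/ln(x) ≈ 631.21;  relative error ≈ 11.84%.

Directly count primes up to 5428: π(5428) = 716. The PNT approximation gives 5428/ln(5428) ≈ 5428/8.59933 ≈ 631.21. Relative error (π(x) − x/ln(x)) / π(x) ≈ 11.84%; the approximation is known to undercount slightly (Li(x) is a better estimate).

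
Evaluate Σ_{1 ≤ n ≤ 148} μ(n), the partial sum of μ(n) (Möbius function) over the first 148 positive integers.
Σ_{n ≤ 148} μ(n) = 1

Compute μ(n) for each 1 ≤ n ≤ 148: μ(1) = 1, μ(2) = -1, μ(3) = -1, μ(4) = 0, μ(5) = -1, μ(6) = 1, μ(7) = -1, μ(8) = 0, μ(9) = 0, μ(10) = 1, μ(11) = -1, μ(12) = 0, μ(13) = -1, μ(14) = 1, μ(15) = 1, μ(16) = 0, μ(17) = -1, μ(18) = 0, μ(19) = -1, μ(20) = 0, μ(21) = 1, μ(22) = 1, μ(23) = -1, μ(24) = 0, μ(25) = 0, μ(26) = 1, μ(27) = 0, μ(28) = 0, μ(29) = -1, μ(30) = -1, μ(31) = -1, μ(32) = 0, μ(33) = 1, μ(34) = 1, μ(35) = 1, μ(36) = 0, μ(37) = -1, μ(38) = 1, μ(39) = 1, μ(40) = 0, μ(41) = -1, μ(42) = -1, μ(43) = -1, μ(44) = 0, μ(45) = 0, μ(46) = 1, μ(47) = -1, μ(48) = 0, μ(49) = 0, μ(50) = 0, μ(51) = 1, μ(52) = 0, μ(53) = -1, μ(54) = 0, μ(55) = 1, μ(56) = 0, μ(57) = 1, μ(58) = 1, μ(59) = -1, μ(60) = 0, μ(61) = -1, μ(62) = 1, μ(63) = 0, μ(64) = 0, μ(65) = 1, μ(66) = -1, μ(67) = -1, μ(68) = 0, μ(69) = 1, μ(70) = -1, μ(71) = -1, μ(72) = 0, μ(73) = -1, μ(74) = 1, μ(75) = 0, μ(76) = 0, μ(77) = 1, μ(78) = -1, μ(79) = -1, μ(80) = 0, μ(81) = 0, μ(82) = 1, μ(83) = -1, μ(84) = 0, μ(85) = 1, μ(86) = 1, μ(87) = 1, μ(88) = 0, μ(89) = -1, μ(90) = 0, μ(91) = 1, μ(92) = 0, μ(93) = 1, μ(94) = 1, μ(95) = 1, μ(96) = 0, μ(97) = -1, μ(98) = 0, μ(99) = 0, μ(100) = 0, μ(101) = -1, μ(102) = -1, μ(103) = -1, μ(104) = 0, μ(105) = -1, μ(106) = 1, μ(107) = -1, μ(108) = 0, μ(109) = -1, μ(110) = -1, μ(111) = 1, μ(112) = 0, μ(113) = -1, μ(114) = -1, μ(115) = 1, μ(116) = 0, μ(117) = 0, μ(118) = 1, μ(119) = 1, μ(120) = 0, μ(121) = 0, μ(122) = 1, μ(123) = 1, μ(124) = 0, μ(125) = 0, μ(126) = 0, μ(127) = -1, μ(128) = 0, μ(129) = 1, μ(130) = -1, μ(131) = -1, μ(132) = 0, μ(133) = 1, μ(134) = 1, μ(135) = 0, μ(136) = 0, μ(137) = -1, μ(138) = -1, μ(139) = -1, μ(140) = 0, μ(141) = 1, μ(142) = 1, μ(143) = 1, μ(144) = 0, μ(145) = 1, μ(146) = 1, μ(147) = 0, μ(148) = 0. Summing all 148 values: 1. (Mertens function M(x) = Σ_{n ≤ x} μ(n); on average M(x) should be small (PNT ⟺ M(x) = o(x)).)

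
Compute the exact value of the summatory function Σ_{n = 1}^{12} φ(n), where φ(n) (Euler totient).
Σ_{n ≤ 12} φ(n) = 46

Compute φ(n) for each 1 ≤ n ≤ 12: φ(1) = 1, φ(2) = 1, φ(3) = 2, φ(4) = 2, φ(5) = 4, φ(6) = 2, φ(7) = 6, φ(8) = 4, φ(9) = 6, φ(10) = 4, φ(11) = 10, φ(12) = 4. Summing all 12 values: 46. (Average order: Σ_{n ≤ x} φ(n) ~ (3/π²) x². For x = 12, (3/π²)·12² ≈ 43.77.)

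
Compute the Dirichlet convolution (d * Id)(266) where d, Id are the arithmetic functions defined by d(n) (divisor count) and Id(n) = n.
(d * Id)(266) = 756

Divisors of 266: [1, 2, 7, 14, 19, 38, 133, 266]. For each d | 266:
  d = 1: d(1) · Id(266/1) = 1 · 266 = 266
  d = 2: d(2) · Id(266/2) = 2 · 133 = 266
  d = 7: d(7) · Id(266/7) = 2 · 38 = 76
  d = 14: d(14) · Id(266/14) = 4 · 19 = 76
  d = 19: d(19) · Id(266/19) = 2 · 14 = 28
  d = 38: d(38) · Id(266/38) = 4 · 7 = 28
  d = 133: d(133) · Id(266/133) = 4 · 2 = 8
  d = 266: d(266) · Id(266/266) = 8 · 1 = 8
Summing: (d * Id)(266) = 266 + 266 + 76 + 76 + 28 + 28 + 8 + 8 = 756.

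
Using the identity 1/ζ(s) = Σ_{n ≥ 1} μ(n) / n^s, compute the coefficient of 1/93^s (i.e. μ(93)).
μ(93) = 1

Factor n = 93 = 3 · 31. μ(n) = 0 if any exponent ≥ 2 (not squarefree); otherwise μ(n) = (−1)^{ω(n)} where ω(n) is the number of distinct prime factors. Applying: μ(93) = 1.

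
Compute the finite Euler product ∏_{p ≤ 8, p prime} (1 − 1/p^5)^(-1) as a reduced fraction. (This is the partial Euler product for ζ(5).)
∏ = 8508543750/8205616331

The primes p ≤ 8 are [2, 3, 5, 7]. For each prime, (1 − 1/p^5)^(-1) = p^5 / (p^5 − 1). The product is (1 − 1/2^5)^(-1), (1 − 1/3^5)^(-1), (1 − 1/5^5)^(-1), (1 − 1/7^5)^(-1) = ∏ p^5 / (p^5 − 1) = 8508543750/8205616331.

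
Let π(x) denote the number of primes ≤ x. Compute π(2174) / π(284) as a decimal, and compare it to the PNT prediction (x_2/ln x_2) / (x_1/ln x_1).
π(2174)/π(284) = 326/61 ≈ 5.3443;  PNT prediction ≈ 5.6274.

π(284) = 61 and π(2174) = 326, so π(2174)/π(284) ≈ 5.3443. The PNT-predicted ratio is (2174/ln(2174)) / (284/ln(284)) ≈ 5.6274. The two agree to within a few percent, as expected.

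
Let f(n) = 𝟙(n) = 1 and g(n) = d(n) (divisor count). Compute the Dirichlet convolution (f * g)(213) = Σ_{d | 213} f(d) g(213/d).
(𝟙 * d)(213) = 9

Divisors of 213: [1, 3, 71, 213]. For each d | 213:
  d = 1: 𝟙(1) · d(213/1) = 1 · 4 = 4
  d = 3: 𝟙(3) · d(213/3) = 1 · 2 = 2
  d = 71: 𝟙(71) · d(213/71) = 1 · 2 = 2
  d = 213: 𝟙(213) · d(213/213) = 1 · 1 = 1
Summing: (𝟙 * d)(213) = 4 + 2 + 2 + 1 = 9.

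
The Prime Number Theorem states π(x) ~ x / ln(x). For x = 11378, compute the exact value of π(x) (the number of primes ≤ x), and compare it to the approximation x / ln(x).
π(11378) = 1373;  x/ln(x) ≈ 1218.27;  relative error ≈ 11.27%.

Directly count primes up to 11378: π(11378) = 1373. The PNT approximation gives 11378/ln(11378) ≈ 11378/9.33944 ≈ 1218.27. Relative error (π(x) − x/ln(x)) / π(x) ≈ 11.27%; the approximation is known to undercount slightly (Li(x) is a better estimate).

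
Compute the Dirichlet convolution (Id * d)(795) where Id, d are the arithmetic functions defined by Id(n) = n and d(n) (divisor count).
(Id * d)(795) = 1925

Divisors of 795: [1, 3, 5, 15, 53, 159, 265, 795]. For each d | 795:
  d = 1: Id(1) · d(795/1) = 1 · 8 = 8
  d = 3: Id(3) · d(795/3) = 3 · 4 = 12
  d = 5: Id(5) · d(795/5) = 5 · 4 = 20
  d = 15: Id(15) · d(795/15) = 15 · 2 = 30
  d = 53: Id(53) · d(795/53) = 53 · 4 = 212
  d = 159: Id(159) · d(795/159) = 159 · 2 = 318
  d = 265: Id(265) · d(795/265) = 265 · 2 = 530
  d = 795: Id(795) · d(795/795) = 795 · 1 = 795
Summing: (Id * d)(795) = 8 + 12 + 20 + 30 + 212 + 318 + 530 + 795 = 1925.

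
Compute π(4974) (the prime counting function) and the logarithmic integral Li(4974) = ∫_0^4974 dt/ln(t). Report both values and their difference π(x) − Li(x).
π(4974) = 666;  Li(4974) ≈ 681.23;  π(x) − Li(x) ≈ -15.23.

Direct count of primes ≤ 4974 gives π(4974) = 666. Numerical evaluation of the logarithmic integral gives Li(4974) ≈ 681.23. The difference π(x) − Li(x) ≈ -15.23 is typically negative for small/moderate x (Li(x) overestimates), though Littlewood's theorem shows this sign changes infinitely often.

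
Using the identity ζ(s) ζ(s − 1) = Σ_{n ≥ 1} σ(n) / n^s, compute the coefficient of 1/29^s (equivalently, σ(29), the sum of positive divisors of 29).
σ(29) = 30

In the product (Σ m^0/m^s)(Σ k / k^s) = Σ (Σ_{d | n} d) / n^s, the coefficient of 1/n^s is σ(n) = Σ_{d | n} d. For n = 29, divisors are [1, 29]; summing: σ(29) = 30.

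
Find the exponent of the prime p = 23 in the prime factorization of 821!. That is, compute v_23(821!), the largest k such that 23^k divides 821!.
v_23(821!) = 36

Legendre's formula: v_p(n!) = Σ_{k ≥ 1} ⌊n / p^k⌋. For p = 23, n = 821, the terms are:
  ⌊821/23^1⌋ = ⌊821/23⌋ = 35
  ⌊821/23^2⌋ = ⌊821/529⌋ = 1
(the next term ⌊821/23^3⌋ = 0, terminating the sum). Summing: v_23(821!) = 35 + 1 = 36.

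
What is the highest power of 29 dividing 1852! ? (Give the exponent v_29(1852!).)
v_29(1852!) = 65

Legendre's formula: v_p(n!) = Σ_{k ≥ 1} ⌊n / p^k⌋. For p = 29, n = 1852, the terms are:
  ⌊1852/29^1⌋ = ⌊1852/29⌋ = 63
  ⌊1852/29^2⌋ = ⌊1852/841⌋ = 2
(the next term ⌊1852/29^3⌋ = 0, terminating the sum). Summing: v_29(1852!) = 63 + 2 = 65.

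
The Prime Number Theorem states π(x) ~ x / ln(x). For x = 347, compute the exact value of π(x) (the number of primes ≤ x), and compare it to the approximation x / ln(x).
π(347) = 69;  x/ln(x) ≈ 59.32;  relative error ≈ 14.02%.

Directly count primes up to 347: π(347) = 69. The PNT approximation gives 347/ln(347) ≈ 347/5.84932 ≈ 59.32. Relative error (π(x) − x/ln(x)) / π(x) ≈ 14.02%; the approximation is known to undercount slightly (Li(x) is a better estimate).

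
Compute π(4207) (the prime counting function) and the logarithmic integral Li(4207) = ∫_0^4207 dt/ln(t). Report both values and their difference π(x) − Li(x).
π(4207) = 575;  Li(4207) ≈ 590.25;  π(x) − Li(x) ≈ -15.25.

Direct count of primes ≤ 4207 gives π(4207) = 575. Numerical evaluation of the logarithmic integral gives Li(4207) ≈ 590.25. The difference π(x) − Li(x) ≈ -15.25 is typically negative for small/moderate x (Li(x) overestimates), though Littlewood's theorem shows this sign changes infinitely often.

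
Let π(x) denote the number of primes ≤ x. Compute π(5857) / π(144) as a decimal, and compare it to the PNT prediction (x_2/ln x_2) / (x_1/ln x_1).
π(5857)/π(144) = 770/34 ≈ 22.6471;  PNT prediction ≈ 23.3004.

π(144) = 34 and π(5857) = 770, so π(5857)/π(144) ≈ 22.6471. The PNT-predicted ratio is (5857/ln(5857)) / (144/ln(144)) ≈ 23.3004. The two agree to within a few percent, as expected.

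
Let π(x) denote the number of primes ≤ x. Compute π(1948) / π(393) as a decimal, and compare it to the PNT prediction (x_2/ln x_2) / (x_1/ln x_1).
π(1948)/π(393) = 295/77 ≈ 3.8312;  PNT prediction ≈ 3.9092.

π(393) = 77 and π(1948) = 295, so π(1948)/π(393) ≈ 3.8312. The PNT-predicted ratio is (1948/ln(1948)) / (393/ln(393)) ≈ 3.9092. The two agree to within a few percent, as expected.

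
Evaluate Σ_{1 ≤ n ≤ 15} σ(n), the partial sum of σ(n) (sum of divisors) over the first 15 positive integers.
Σ_{n ≤ 15} σ(n) = 189

Compute σ(n) for each 1 ≤ n ≤ 15: σ(1) = 1, σ(2) = 3, σ(3) = 4, σ(4) = 7, σ(5) = 6, σ(6) = 12, σ(7) = 8, σ(8) = 15, σ(9) = 13, σ(10) = 18, σ(11) = 12, σ(12) = 28, σ(13) = 14, σ(14) = 24, σ(15) = 24. Summing all 15 values: 189. (Average order: Σ_{n ≤ x} σ(n) ~ (π²/12) x². For x = 15, (π²/12)·15² ≈ 185.06.)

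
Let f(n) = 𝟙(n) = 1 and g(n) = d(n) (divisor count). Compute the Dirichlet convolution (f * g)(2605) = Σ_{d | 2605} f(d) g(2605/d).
(𝟙 * d)(2605) = 9

Divisors of 2605: [1, 5, 521, 2605]. For each d | 2605:
  d = 1: 𝟙(1) · d(2605/1) = 1 · 4 = 4
  d = 5: 𝟙(5) · d(2605/5) = 1 · 2 = 2
  d = 521: 𝟙(521) · d(2605/521) = 1 · 2 = 2
  d = 2605: 𝟙(2605) · d(2605/2605) = 1 · 1 = 1
Summing: (𝟙 * d)(2605) = 4 + 2 + 2 + 1 = 9.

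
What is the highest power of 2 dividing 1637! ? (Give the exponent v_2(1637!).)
v_2(1637!) = 1631

Legendre's formula: v_p(n!) = Σ_{k ≥ 1} ⌊n / p^k⌋. For p = 2, n = 1637, the terms are:
  ⌊1637/2^1⌋ = ⌊1637/2⌋ = 818
  ⌊1637/2^2⌋ = ⌊1637/4⌋ = 409
  ⌊1637/2^3⌋ = ⌊1637/8⌋ = 204
  ⌊1637/2^4⌋ = ⌊1637/16⌋ = 102
  ⌊1637/2^5⌋ = ⌊1637/32⌋ = 51
  ⌊1637/2^6⌋ = ⌊1637/64⌋ = 25
  ⌊1637/2^7⌋ = ⌊1637/128⌋ = 12
  ⌊1637/2^8⌋ = ⌊1637/256⌋ = 6
  ⌊1637/2^9⌋ = ⌊1637/512⌋ = 3
  ⌊1637/2^10⌋ = ⌊1637/1024⌋ = 1
(the next term ⌊1637/2^11⌋ = 0, terminating the sum). Summing: v_2(1637!) = 818 + 409 + 204 + 102 + 51 + 25 + 12 + 6 + 3 + 1 = 1631.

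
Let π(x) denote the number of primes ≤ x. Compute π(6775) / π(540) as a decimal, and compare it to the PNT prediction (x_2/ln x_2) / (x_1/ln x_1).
π(6775)/π(540) = 871/99 ≈ 8.7980;  PNT prediction ≈ 8.9486.

π(540) = 99 and π(6775) = 871, so π(6775)/π(540) ≈ 8.7980. The PNT-predicted ratio is (6775/ln(6775)) / (540/ln(540)) ≈ 8.9486. The two agree to within a few percent, as expected.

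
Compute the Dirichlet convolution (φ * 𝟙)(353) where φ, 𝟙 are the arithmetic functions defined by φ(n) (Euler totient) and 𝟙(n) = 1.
(φ * 𝟙)(353) = 353

Divisors of 353: [1, 353]. For each d | 353:
  d = 1: φ(1) · 𝟙(353/1) = 1 · 1 = 1
  d = 353: φ(353) · 𝟙(353/353) = 352 · 1 = 352
Summing: (φ * 𝟙)(353) = 1 + 352 = 353.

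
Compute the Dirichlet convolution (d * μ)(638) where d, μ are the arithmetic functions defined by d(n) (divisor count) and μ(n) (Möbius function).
(d * μ)(638) = 1

Divisors of 638: [1, 2, 11, 22, 29, 58, 319, 638]. For each d | 638:
  d = 1: d(1) · μ(638/1) = 1 · -1 = -1
  d = 2: d(2) · μ(638/2) = 2 · 1 = 2
  d = 11: d(11) · μ(638/11) = 2 · 1 = 2
  d = 22: d(22) · μ(638/22) = 4 · -1 = -4
  d = 29: d(29) · μ(638/29) = 2 · 1 = 2
  d = 58: d(58) · μ(638/58) = 4 · -1 = -4
  d = 319: d(319) · μ(638/319) = 4 · -1 = -4
  d = 638: d(638) · μ(638/638) = 8 · 1 = 8
Summing: (d * μ)(638) = -1 + 2 + 2 + -4 + 2 + -4 + -4 + 8 = 1.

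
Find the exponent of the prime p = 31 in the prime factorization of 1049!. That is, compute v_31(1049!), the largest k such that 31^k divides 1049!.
v_31(1049!) = 34

Legendre's formula: v_p(n!) = Σ_{k ≥ 1} ⌊n / p^k⌋. For p = 31, n = 1049, the terms are:
  ⌊1049/31^1⌋ = ⌊1049/31⌋ = 33
  ⌊1049/31^2⌋ = ⌊1049/961⌋ = 1
(the next term ⌊1049/31^3⌋ = 0, terminating the sum). Summing: v_31(1049!) = 33 + 1 = 34.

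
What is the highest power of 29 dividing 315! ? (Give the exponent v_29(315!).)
v_29(315!) = 10

Legendre's formula: v_p(n!) = Σ_{k ≥ 1} ⌊n / p^k⌋. For p = 29, n = 315, the terms are:
  ⌊315/29^1⌋ = ⌊315/29⌋ = 10
(the next term ⌊315/29^2⌋ = 0, terminating the sum). Summing: v_29(315!) = 10 = 10.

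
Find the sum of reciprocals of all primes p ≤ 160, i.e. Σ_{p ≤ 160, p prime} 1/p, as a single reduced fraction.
Σ 1/p = 67195167335560670940823020383181530154843058347995389615845419/35375166993717494840635767087951744212057570647889977422429870

π(160) = 37, so the primes ≤ 160 are [2, 3, 5, 7, 11, 13, 17, 19, 23, 29, 31, 37, 41, 43, 47, 53, 59, 61, 67, 71, 73, 79, 83, 89, 97, 101, 103, 107, 109, 113, 127, 131, 137, 139, 149, 151, 157]. Summing 1/p over these primes: 67195167335560670940823020383181530154843058347995389615845419/35375166993717494840635767087951744212057570647889977422429870 ≈ 1.8995. Mertens estimate ln ln(160) + 0.2615 ≈ 1.8859.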